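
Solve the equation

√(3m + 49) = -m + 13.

m = 5

Square both sides: 3m + 49 = (-m + 13)².
Expand and rearrange: m² - 29m + 120 = 0.
Solving gives m = 24 or m = 5.
Check each candidate in the original equation:
  m = 24: √(121) = 11, while -m + 13 = -11 — extraneous.
  m = 5: √(64) = 8, while -m + 13 = 8 — valid.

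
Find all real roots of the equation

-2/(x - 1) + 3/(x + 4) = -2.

Multiply both sides by (x - 1)(x + 4):
-2(x + 4) + 3(x - 1) = -2(x - 1)(x + 4).
Expand and collect terms: -2x^2 - 7x + 19 = 0.
By the quadratic formula, x = (7 +/- sqrt(201)) / -4, so x ~= -5.2944 or x ~= 1.7944.
Neither value makes a denominator zero (x != 1, x != -4), so both are valid.

x = -5.2944 or x = 1.7944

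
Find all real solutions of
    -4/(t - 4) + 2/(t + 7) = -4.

t = -7.4599 or t = 4.9599

Multiply both sides by (t - 4)(t + 7):
-4(t + 7) + 2(t - 4) = -4(t - 4)(t + 7).
Expand and collect terms: -4t² - 10t + 148 = 0.
By the quadratic formula, t = (10 ± √2468) / -8, so t ≈ -7.4599 or t ≈ 4.9599.
Neither value makes a denominator zero (t ≠ 4, t ≠ -7), so both are valid.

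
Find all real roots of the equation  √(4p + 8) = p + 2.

Square both sides: 4p + 8 = (p + 2)².
Expand and rearrange: p² - 4 = 0.
Solving gives p = 2 or p = -2.
Check each candidate in the original equation:
  p = 2: √(16) = 4, while p + 2 = 4 — valid.
  p = -2: √(0) = 0, while p + 2 = 0 — valid.

p = -2 or p = 2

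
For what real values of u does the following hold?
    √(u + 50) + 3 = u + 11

u = -1

Isolate the radical: √(u + 50) = u + 8.
Square both sides: u + 50 = (u + 8)².
Expand and rearrange: u² + 15u + 14 = 0.
Solving gives u = -1 or u = -14.
Check each candidate in the original equation:
  u = -1: √(49) = 7, while u + 8 = 7 — valid.
  u = -14: √(36) = 6, while u + 8 = -6 — extraneous.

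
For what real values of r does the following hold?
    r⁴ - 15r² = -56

r = -2.8284 or r = -2.6458 or r = 2.6458 or r = 2.8284

Let u = r². The equation becomes u² - 15u + 56 = 0.
Factor: (u - 7)(u - 8) = 0, so u = 7 or u = 8.
r² = 7 gives r = ±√(7) ≈ ±2.6458.
r² = 8 gives r = ±2·√(2) ≈ ±2.8284.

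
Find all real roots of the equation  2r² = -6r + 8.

Bring every term to one side: 2r² + 6r - 8 = 0.
Factor: 2(r + 4)(r - 1) = 0.
So r = -4 or r = 1.

r = -4 or r = 1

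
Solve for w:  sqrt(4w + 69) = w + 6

w = 3

Square both sides: 4w + 69 = (w + 6)^2.
Expand and rearrange: w^2 + 8w - 33 = 0.
Solving gives w = 3 or w = -11.
Check each candidate in the original equation:
  w = 3: sqrt(81) = 9, while w + 6 = 9 — valid.
  w = -11: sqrt(25) = 5, while w + 6 = -5 — extraneous.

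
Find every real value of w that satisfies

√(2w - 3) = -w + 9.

w = 6

Square both sides: 2w - 3 = (-w + 9)².
Expand and rearrange: w² - 20w + 84 = 0.
Solving gives w = 14 or w = 6.
Check each candidate in the original equation:
  w = 14: √(25) = 5, while -w + 9 = -5 — extraneous.
  w = 6: √(9) = 3, while -w + 9 = 3 — valid.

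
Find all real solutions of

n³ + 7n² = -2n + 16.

n = -6.2749 or n = -2 or n = 1.2749

Rearrange: n³ + 7n² + 2n - 16 = 0.
Possible rational roots are divisors of -16. Testing n = -2 gives 0, so (n + 2) is a factor.
Divide: n³ + 7n² + 2n - 16 = (n + 2)(n² + 5n - 8).
Apply the quadratic formula to n² + 5n - 8 = 0: n = (-5 ± √57)/2, i.e. n ≈ 1.2749 or n ≈ -6.2749.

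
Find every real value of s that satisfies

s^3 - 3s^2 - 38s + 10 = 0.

Possible rational roots are divisors of 10. Testing s = -5 gives 0, so (s + 5) is a factor.
Divide: s^3 - 3s^2 - 38s + 10 = (s + 5)(s^2 - 8s + 2).
Apply the quadratic formula to s^2 - 8s + 2 = 0: s = (8 +/- sqrt(56))/2, i.e. s ~= 7.7417 or s ~= 0.2583.

s = -5 or s = 0.2583 or s = 7.7417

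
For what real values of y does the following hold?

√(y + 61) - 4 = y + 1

y = 3

Isolate the radical: √(y + 61) = y + 5.
Square both sides: y + 61 = (y + 5)².
Expand and rearrange: y² + 9y - 36 = 0.
Solving gives y = 3 or y = -12.
Check each candidate in the original equation:
  y = 3: √(64) = 8, while y + 5 = 8 — valid.
  y = -12: √(49) = 7, while y + 5 = -7 — extraneous.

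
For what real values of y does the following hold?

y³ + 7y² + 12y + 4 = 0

Possible rational roots are divisors of 4. Testing y = -2 gives 0, so (y + 2) is a factor.
Divide: y³ + 7y² + 12y + 4 = (y + 2)(y² + 5y + 2).
Apply the quadratic formula to y² + 5y + 2 = 0: y = (-5 ± √17)/2, i.e. y ≈ -0.4384 or y ≈ -4.5616.

y = -4.5616 or y = -2 or y = -0.4384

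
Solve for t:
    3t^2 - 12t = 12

Rearrange to standard form: 3t^2 - 12t - 12 = 0.
Discriminant: (-12)^2 - 4*3*(-12) = 288.
Quadratic formula: t = (12 +/- sqrt(288)) / 6.
So t = 2 + 2*sqrt(2) ~= 4.8284 or t = 2 - 2*sqrt(2) ~= -0.8284.

t = -0.8284 or t = 4.8284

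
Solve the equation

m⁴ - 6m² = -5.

Let u = m². The equation becomes u² - 6u + 5 = 0.
Factor: (u - 5)(u - 1) = 0, so u = 5 or u = 1.
m² = 5 gives m = ±√(5) ≈ ±2.2361.
m² = 1 gives m = ±1.

m = -2.2361 or m = -1 or m = 1 or m = 2.2361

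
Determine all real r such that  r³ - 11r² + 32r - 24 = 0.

Possible rational roots are divisors of -24. Testing r = 3 gives 0, so (r - 3) is a factor.
Divide: r³ - 11r² + 32r - 24 = (r - 3)(r² - 8r + 8).
Apply the quadratic formula to r² - 8r + 8 = 0: r = (8 ± √32)/2, i.e. r ≈ 6.8284 or r ≈ 1.1716.

r = 1.1716 or r = 3 or r = 6.8284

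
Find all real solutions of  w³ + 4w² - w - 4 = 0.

w = -4 or w = -1 or w = 1

Possible rational roots are divisors of -4. Testing w = -1 gives 0, so (w + 1) is a factor.
Divide: w³ + 4w² - w - 4 = (w + 1)(w² + 3w - 4).
Factor the quadratic: w = 1 or w = -4.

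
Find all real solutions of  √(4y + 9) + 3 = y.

Isolate the radical: √(4y + 9) = y - 3.
Square both sides: 4y + 9 = (y - 3)².
Expand and rearrange: y² - 10y = 0.
Solving gives y = 10 or y = 0.
Check each candidate in the original equation:
  y = 10: √(49) = 7, while y - 3 = 7 — valid.
  y = 0: √(9) = 3, while y - 3 = -3 — extraneous.

y = 10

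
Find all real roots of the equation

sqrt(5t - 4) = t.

Square both sides: 5t - 4 = (t)^2.
Expand and rearrange: t^2 - 5t + 4 = 0.
Solving gives t = 4 or t = 1.
Check each candidate in the original equation:
  t = 4: sqrt(16) = 4, while t = 4 — valid.
  t = 1: sqrt(1) = 1, while t = 1 — valid.

t = 1 or t = 4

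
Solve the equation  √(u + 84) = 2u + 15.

Square both sides: u + 84 = (2u + 15)².
Expand and rearrange: 4u² + 59u + 141 = 0.
Solving gives u = -3 or u = -11.75.
Check each candidate in the original equation:
  u = -3: √(81) = 9, while 2u + 15 = 9 — valid.
  u = -11.75: √(72.25) = 8.5, while 2u + 15 = -8.5 — extraneous.

u = -3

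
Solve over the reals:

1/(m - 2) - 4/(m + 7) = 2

m = -8.9124 or m = 2.4124

Multiply both sides by (m - 2)(m + 7):
(m + 7) - 4(m - 2) = 2(m - 2)(m + 7).
Expand and collect terms: 2m² + 13m - 43 = 0.
By the quadratic formula, m = (-13 ± √513) / 4, so m ≈ 2.4124 or m ≈ -8.9124.
Neither value makes a denominator zero (m ≠ 2, m ≠ -7), so both are valid.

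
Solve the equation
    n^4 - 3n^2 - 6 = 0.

Let u = n^2. The equation becomes u^2 - 3u - 6 = 0.
By the quadratic formula, u = 3/2 + sqrt(33)/2 or u = 3/2 - sqrt(33)/2.
n^2 = 3/2 + sqrt(33)/2 gives n = +/-sqrt(3/2 + sqrt(33)/2) ~= +/-2.091.
n^2 = 3/2 - sqrt(33)/2 < 0 has no real solution.

n = -2.091 or n = 2.091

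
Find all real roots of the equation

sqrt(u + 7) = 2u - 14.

u = 9

Square both sides: u + 7 = (2u - 14)^2.
Expand and rearrange: 4u^2 - 57u + 189 = 0.
Solving gives u = 9 or u = 5.25.
Check each candidate in the original equation:
  u = 9: sqrt(16) = 4, while 2u - 14 = 4 — valid.
  u = 5.25: sqrt(12.25) = 3.5, while 2u - 14 = -3.5 — extraneous.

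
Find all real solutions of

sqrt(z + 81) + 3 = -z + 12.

Isolate the radical: sqrt(z + 81) = -z + 9.
Square both sides: z + 81 = (-z + 9)^2.
Expand and rearrange: z^2 - 19z = 0.
Solving gives z = 19 or z = 0.
Check each candidate in the original equation:
  z = 19: sqrt(100) = 10, while -z + 9 = -10 — extraneous.
  z = 0: sqrt(81) = 9, while -z + 9 = 9 — valid.

z = 0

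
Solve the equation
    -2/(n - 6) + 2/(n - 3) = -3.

n = 2.4384 or n = 6.5616

Multiply both sides by (n - 6)(n - 3):
-2(n - 3) + 2(n - 6) = -3(n - 6)(n - 3).
Expand and collect terms: -3n² + 27n - 48 = 0.
By the quadratic formula, n = (-27 ± √153) / -6, so n ≈ 2.4384 or n ≈ 6.5616.
Neither value makes a denominator zero (n ≠ 6, n ≠ 3), so both are valid.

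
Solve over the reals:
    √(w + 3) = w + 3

Square both sides: w + 3 = (w + 3)².
Expand and rearrange: w² + 5w + 6 = 0.
Solving gives w = -2 or w = -3.
Check each candidate in the original equation:
  w = -2: √(1) = 1, while w + 3 = 1 — valid.
  w = -3: √(0) = 0, while w + 3 = 0 — valid.

w = -3 or w = -2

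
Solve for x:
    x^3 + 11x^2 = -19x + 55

Rearrange: x^3 + 11x^2 + 19x - 55 = 0.
Possible rational roots are divisors of -55. Testing x = -5 gives 0, so (x + 5) is a factor.
Divide: x^3 + 11x^2 + 19x - 55 = (x + 5)(x^2 + 6x - 11).
Apply the quadratic formula to x^2 + 6x - 11 = 0: x = (-6 +/- sqrt(80))/2, i.e. x ~= 1.4721 or x ~= -7.4721.

x = -7.4721 or x = -5 or x = 1.4721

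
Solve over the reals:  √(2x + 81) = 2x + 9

Square both sides: 2x + 81 = (2x + 9)².
Expand and rearrange: 4x² + 34x = 0.
Solving gives x = 0 or x = -8.5.
Check each candidate in the original equation:
  x = 0: √(81) = 9, while 2x + 9 = 9 — valid.
  x = -8.5: √(64) = 8, while 2x + 9 = -8 — extraneous.

x = 0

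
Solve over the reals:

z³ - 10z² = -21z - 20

Rearrange: z³ - 10z² + 21z + 20 = 0.
Possible rational roots are divisors of 20. Testing z = 5 gives 0, so (z - 5) is a factor.
Divide: z³ - 10z² + 21z + 20 = (z - 5)(z² - 5z - 4).
Apply the quadratic formula to z² - 5z - 4 = 0: z = (5 ± √41)/2, i.e. z ≈ 5.7016 or z ≈ -0.7016.

z = -0.7016 or z = 5 or z = 5.7016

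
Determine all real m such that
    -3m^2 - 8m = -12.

Rearrange to standard form: -3m^2 - 8m + 12 = 0.
Discriminant: (-8)^2 - 4*(-3)*12 = 208.
Quadratic formula: m = (8 +/- sqrt(208)) / (-6).
So m = -2*sqrt(13)/3 - 4/3 ~= -3.737 or m = -4/3 + 2*sqrt(13)/3 ~= 1.0704.

m = -3.737 or m = 1.0704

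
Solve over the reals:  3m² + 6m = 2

Rearrange to standard form: 3m² + 6m - 2 = 0.
Discriminant: (6)² − 4·3·(-2) = 60.
Quadratic formula: m = (-6 ± √60) / 6.
So m = -1 + √(15)/3 ≈ 0.291 or m = -√(15)/3 - 1 ≈ -2.291.

m = -2.291 or m = 0.291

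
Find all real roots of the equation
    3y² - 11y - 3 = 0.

y = -0.255 or y = 3.9217

Discriminant: (-11)² − 4·3·(-3) = 157.
Quadratic formula: y = (11 ± √157) / 6.
So y = 11/6 + √(157)/6 ≈ 3.9217 or y = 11/6 - √(157)/6 ≈ -0.255.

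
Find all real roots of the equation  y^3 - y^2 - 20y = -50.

y = -5

Rearrange: y^3 - y^2 - 20y + 50 = 0.
Possible rational roots are divisors of 50. Testing y = -5 gives 0, so (y + 5) is a factor.
Divide: y^3 - y^2 - 20y + 50 = (y + 5)(y^2 - 6y + 10).
The quadratic y^2 - 6y + 10 has discriminant -4 < 0, so no further real roots.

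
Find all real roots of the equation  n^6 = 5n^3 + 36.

n = -1.5874 or n = 2.0801

Let u = n^3. The equation becomes u^2 - 5u - 36 = 0.
Factor: (u - 9)(u + 4) = 0, so u = 9 or u = -4.
n^3 = 9 gives n = (9)^(1/3) ~= 2.0801.
n^3 = -4 gives n = -(4)^(1/3) ~= -1.5874.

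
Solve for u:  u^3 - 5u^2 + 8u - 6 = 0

u = 3

Possible rational roots are divisors of -6. Testing u = 3 gives 0, so (u - 3) is a factor.
Divide: u^3 - 5u^2 + 8u - 6 = (u - 3)(u^2 - 2u + 2).
The quadratic u^2 - 2u + 2 has discriminant -4 < 0, so no further real roots.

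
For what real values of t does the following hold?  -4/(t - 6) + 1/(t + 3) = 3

t = -2.6056 or t = 4.6056

Multiply both sides by (t - 6)(t + 3):
-4(t + 3) + (t - 6) = 3(t - 6)(t + 3).
Expand and collect terms: 3t² - 6t - 36 = 0.
By the quadratic formula, t = (6 ± √468) / 6, so t ≈ 4.6056 or t ≈ -2.6056.
Neither value makes a denominator zero (t ≠ 6, t ≠ -3), so both are valid.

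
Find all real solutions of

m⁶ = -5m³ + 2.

m = -1.7514 or m = 0.7194

Let u = m³. The equation becomes u² + 5u - 2 = 0.
By the quadratic formula, u = -5/2 + √(33)/2 or u = -√(33)/2 - 5/2.
m³ = -5/2 + √(33)/2 gives m = ∛(-5/2 + √(33)/2) ≈ 0.7194.
m³ = -√(33)/2 - 5/2 gives m = -∛(5/2 + √(33)/2) ≈ -1.7514.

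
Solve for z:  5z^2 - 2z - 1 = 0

Discriminant: (-2)^2 - 4*5*(-1) = 24.
Quadratic formula: z = (2 +/- sqrt(24)) / 10.
So z = 1/5 + sqrt(6)/5 ~= 0.6899 or z = 1/5 - sqrt(6)/5 ~= -0.2899.

z = -0.2899 or z = 0.6899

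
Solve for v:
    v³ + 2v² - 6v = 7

Rearrange: v³ + 2v² - 6v - 7 = 0.
Possible rational roots are divisors of -7. Testing v = -1 gives 0, so (v + 1) is a factor.
Divide: v³ + 2v² - 6v - 7 = (v + 1)(v² + v - 7).
Apply the quadratic formula to v² + v - 7 = 0: v = (-1 ± √29)/2, i.e. v ≈ 2.1926 or v ≈ -3.1926.

v = -3.1926 or v = -1 or v = 2.1926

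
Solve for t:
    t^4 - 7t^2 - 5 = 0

Let u = t^2. The equation becomes u^2 - 7u - 5 = 0.
By the quadratic formula, u = 7/2 + sqrt(69)/2 or u = 7/2 - sqrt(69)/2.
t^2 = 7/2 + sqrt(69)/2 gives t = +/-sqrt(7/2 + sqrt(69)/2) ~= +/-2.7665.
t^2 = 7/2 - sqrt(69)/2 < 0 has no real solution.

t = -2.7665 or t = 2.7665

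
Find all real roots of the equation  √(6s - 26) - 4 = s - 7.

Isolate the radical: √(6s - 26) = s - 3.
Square both sides: 6s - 26 = (s - 3)².
Expand and rearrange: s² - 12s + 35 = 0.
Solving gives s = 7 or s = 5.
Check each candidate in the original equation:
  s = 7: √(16) = 4, while s - 3 = 4 — valid.
  s = 5: √(4) = 2, while s - 3 = 2 — valid.

s = 5 or s = 7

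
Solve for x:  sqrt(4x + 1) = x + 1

Square both sides: 4x + 1 = (x + 1)^2.
Expand and rearrange: x^2 - 2x = 0.
Solving gives x = 2 or x = 0.
Check each candidate in the original equation:
  x = 2: sqrt(9) = 3, while x + 1 = 3 — valid.
  x = 0: sqrt(1) = 1, while x + 1 = 1 — valid.

x = 0 or x = 2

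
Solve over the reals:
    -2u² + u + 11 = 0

Discriminant: (1)² − 4·(-2)·11 = 89.
Quadratic formula: u = (-1 ± √89) / (-4).
So u = 1/4 - √(89)/4 ≈ -2.1085 or u = 1/4 + √(89)/4 ≈ 2.6085.

u = -2.1085 or u = 2.6085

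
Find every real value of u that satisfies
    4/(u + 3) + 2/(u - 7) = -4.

Multiply both sides by (u + 3)(u - 7):
4(u - 7) + 2(u + 3) = -4(u + 3)(u - 7).
Expand and collect terms: -4u^2 + 10u + 106 = 0.
By the quadratic formula, u = (-10 +/- sqrt(1796)) / -8, so u ~= -4.0474 or u ~= 6.5474.
Neither value makes a denominator zero (u != -3, u != 7), so both are valid.

u = -4.0474 or u = 6.5474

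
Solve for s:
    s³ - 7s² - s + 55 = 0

Possible rational roots are divisors of 55. Testing s = 5 gives 0, so (s - 5) is a factor.
Divide: s³ - 7s² - s + 55 = (s - 5)(s² - 2s - 11).
Apply the quadratic formula to s² - 2s - 11 = 0: s = (2 ± √48)/2, i.e. s ≈ 4.4641 or s ≈ -2.4641.

s = -2.4641 or s = 4.4641 or s = 5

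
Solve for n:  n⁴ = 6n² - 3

Let u = n². The equation becomes u² - 6u + 3 = 0.
By the quadratic formula, u = √(6) + 3 or u = 3 - √(6).
n² = √(6) + 3 gives n = ±√(√(6) + 3) ≈ ±2.3344.
n² = 3 - √(6) gives n = ±√(3 - √(6)) ≈ ±0.742.

n = -2.3344 or n = -0.742 or n = 0.742 or n = 2.3344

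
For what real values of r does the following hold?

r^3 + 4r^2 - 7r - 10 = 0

r = -5 or r = -1 or r = 2

Possible rational roots are divisors of -10. Testing r = 2 gives 0, so (r - 2) is a factor.
Divide: r^3 + 4r^2 - 7r - 10 = (r - 2)(r^2 + 6r + 5).
Factor the quadratic: r = -1 or r = -5.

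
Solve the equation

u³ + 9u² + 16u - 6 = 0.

Possible rational roots are divisors of -6. Testing u = -3 gives 0, so (u + 3) is a factor.
Divide: u³ + 9u² + 16u - 6 = (u + 3)(u² + 6u - 2).
Apply the quadratic formula to u² + 6u - 2 = 0: u = (-6 ± √44)/2, i.e. u ≈ 0.3166 or u ≈ -6.3166.

u = -6.3166 or u = -3 or u = 0.3166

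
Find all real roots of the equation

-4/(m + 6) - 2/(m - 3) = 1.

Multiply both sides by (m + 6)(m - 3):
-4(m - 3) - 2(m + 6) = (m + 6)(m - 3).
Expand and collect terms: m² + 9m - 18 = 0.
By the quadratic formula, m = (-9 ± √153) / 2, so m ≈ 1.6847 or m ≈ -10.6847.
Neither value makes a denominator zero (m ≠ -6, m ≠ 3), so both are valid.

m = -10.6847 or m = 1.6847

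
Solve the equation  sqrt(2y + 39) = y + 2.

y = 5

Square both sides: 2y + 39 = (y + 2)^2.
Expand and rearrange: y^2 + 2y - 35 = 0.
Solving gives y = 5 or y = -7.
Check each candidate in the original equation:
  y = 5: sqrt(49) = 7, while y + 2 = 7 — valid.
  y = -7: sqrt(25) = 5, while y + 2 = -5 — extraneous.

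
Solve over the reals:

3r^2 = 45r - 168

Bring every term to one side: 3r^2 - 45r + 168 = 0.
Factor: 3(r - 7)(r - 8) = 0.
So r = 7 or r = 8.

r = 7 or r = 8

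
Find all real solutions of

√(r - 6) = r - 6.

r = 6 or r = 7

Square both sides: r - 6 = (r - 6)².
Expand and rearrange: r² - 13r + 42 = 0.
Solving gives r = 7 or r = 6.
Check each candidate in the original equation:
  r = 7: √(1) = 1, while r - 6 = 1 — valid.
  r = 6: √(0) = 0, while r - 6 = 0 — valid.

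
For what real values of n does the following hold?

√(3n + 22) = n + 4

n = 1

Square both sides: 3n + 22 = (n + 4)².
Expand and rearrange: n² + 5n - 6 = 0.
Solving gives n = 1 or n = -6.
Check each candidate in the original equation:
  n = 1: √(25) = 5, while n + 4 = 5 — valid.
  n = -6: √(4) = 2, while n + 4 = -2 — extraneous.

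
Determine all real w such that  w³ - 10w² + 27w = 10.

Rearrange: w³ - 10w² + 27w - 10 = 0.
Possible rational roots are divisors of -10. Testing w = 5 gives 0, so (w - 5) is a factor.
Divide: w³ - 10w² + 27w - 10 = (w - 5)(w² - 5w + 2).
Apply the quadratic formula to w² - 5w + 2 = 0: w = (5 ± √17)/2, i.e. w ≈ 4.5616 or w ≈ 0.4384.

w = 0.4384 or w = 4.5616 or w = 5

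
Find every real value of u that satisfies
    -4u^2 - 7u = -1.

Rearrange to standard form: -4u^2 - 7u + 1 = 0.
Discriminant: (-7)^2 - 4*(-4)*1 = 65.
Quadratic formula: u = (7 +/- sqrt(65)) / (-8).
So u = -sqrt(65)/8 - 7/8 ~= -1.8828 or u = -7/8 + sqrt(65)/8 ~= 0.1328.

u = -1.8828 or u = 0.1328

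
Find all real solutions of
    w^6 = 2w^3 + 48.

w = -1.8171 or w = 2

Let u = w^3. The equation becomes u^2 - 2u - 48 = 0.
Factor: (u - 8)(u + 6) = 0, so u = 8 or u = -6.
w^3 = 8 gives w = 2.
w^3 = -6 gives w = -(6)^(1/3) ~= -1.8171.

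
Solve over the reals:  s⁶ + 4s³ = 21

s = -1.9129 or s = 1.4422

Let u = s³. The equation becomes u² + 4u - 21 = 0.
Factor: (u - 3)(u + 7) = 0, so u = 3 or u = -7.
s³ = 3 gives s = ∛(3) ≈ 1.4422.
s³ = -7 gives s = -∛(7) ≈ -1.9129.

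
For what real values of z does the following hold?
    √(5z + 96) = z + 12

Square both sides: 5z + 96 = (z + 12)².
Expand and rearrange: z² + 19z + 48 = 0.
Solving gives z = -3 or z = -16.
Check each candidate in the original equation:
  z = -3: √(81) = 9, while z + 12 = 9 — valid.
  z = -16: √(16) = 4, while z + 12 = -4 — extraneous.

z = -3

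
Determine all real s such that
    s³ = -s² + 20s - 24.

Rearrange: s³ + s² - 20s + 24 = 0.
Possible rational roots are divisors of 24. Testing s = 3 gives 0, so (s - 3) is a factor.
Divide: s³ + s² - 20s + 24 = (s - 3)(s² + 4s - 8).
Apply the quadratic formula to s² + 4s - 8 = 0: s = (-4 ± √48)/2, i.e. s ≈ 1.4641 or s ≈ -5.4641.

s = -5.4641 or s = 1.4641 or s = 3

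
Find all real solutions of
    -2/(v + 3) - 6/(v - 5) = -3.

Multiply both sides by (v + 3)(v - 5):
-2(v - 5) - 6(v + 3) = -3(v + 3)(v - 5).
Expand and collect terms: -3v^2 + 14v + 53 = 0.
By the quadratic formula, v = (-14 +/- sqrt(832)) / -6, so v ~= -2.4741 or v ~= 7.1407.
Neither value makes a denominator zero (v != -3, v != 5), so both are valid.

v = -2.4741 or v = 7.1407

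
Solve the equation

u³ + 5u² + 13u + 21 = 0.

u = -3

Possible rational roots are divisors of 21. Testing u = -3 gives 0, so (u + 3) is a factor.
Divide: u³ + 5u² + 13u + 21 = (u + 3)(u² + 2u + 7).
The quadratic u² + 2u + 7 has discriminant -24 < 0, so no further real roots.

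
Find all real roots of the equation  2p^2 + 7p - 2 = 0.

p = -3.7656 or p = 0.2656

Discriminant: (7)^2 - 4*2*(-2) = 65.
Quadratic formula: p = (-7 +/- sqrt(65)) / 4.
So p = -7/4 + sqrt(65)/4 ~= 0.2656 or p = -sqrt(65)/4 - 7/4 ~= -3.7656.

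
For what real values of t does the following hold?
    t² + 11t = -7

t = -10.3218 or t = -0.6782

Rearrange to standard form: t² + 11t + 7 = 0.
Discriminant: (11)² − 4·1·7 = 93.
Quadratic formula: t = (-11 ± √93) / 2.
So t = -11/2 + √(93)/2 ≈ -0.6782 or t = -11/2 - √(93)/2 ≈ -10.3218.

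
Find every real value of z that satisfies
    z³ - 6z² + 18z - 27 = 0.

Possible rational roots are divisors of -27. Testing z = 3 gives 0, so (z - 3) is a factor.
Divide: z³ - 6z² + 18z - 27 = (z - 3)(z² - 3z + 9).
The quadratic z² - 3z + 9 has discriminant -27 < 0, so no further real roots.

z = 3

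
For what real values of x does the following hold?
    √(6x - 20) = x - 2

Square both sides: 6x - 20 = (x - 2)².
Expand and rearrange: x² - 10x + 24 = 0.
Solving gives x = 6 or x = 4.
Check each candidate in the original equation:
  x = 6: √(16) = 4, while x - 2 = 4 — valid.
  x = 4: √(4) = 2, while x - 2 = 2 — valid.

x = 4 or x = 6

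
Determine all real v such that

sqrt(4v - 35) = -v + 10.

v = 9

Square both sides: 4v - 35 = (-v + 10)^2.
Expand and rearrange: v^2 - 24v + 135 = 0.
Solving gives v = 15 or v = 9.
Check each candidate in the original equation:
  v = 15: sqrt(25) = 5, while -v + 10 = -5 — extraneous.
  v = 9: sqrt(1) = 1, while -v + 10 = 1 — valid.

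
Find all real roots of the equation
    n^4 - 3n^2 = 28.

n = -2.6458 or n = 2.6458

Let u = n^2. The equation becomes u^2 - 3u - 28 = 0.
Factor: (u + 4)(u - 7) = 0, so u = -4 or u = 7.
n^2 = -4 < 0 has no real solution.
n^2 = 7 gives n = +/-sqrt(7) ~= +/-2.6458.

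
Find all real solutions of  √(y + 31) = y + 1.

y = 5

Square both sides: y + 31 = (y + 1)².
Expand and rearrange: y² + y - 30 = 0.
Solving gives y = 5 or y = -6.
Check each candidate in the original equation:
  y = 5: √(36) = 6, while y + 1 = 6 — valid.
  y = -6: √(25) = 5, while y + 1 = -5 — extraneous.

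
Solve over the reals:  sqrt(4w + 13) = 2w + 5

Square both sides: 4w + 13 = (2w + 5)^2.
Expand and rearrange: 4w^2 + 16w + 12 = 0.
Solving gives w = -1 or w = -3.
Check each candidate in the original equation:
  w = -1: sqrt(9) = 3, while 2w + 5 = 3 — valid.
  w = -3: sqrt(1) = 1, while 2w + 5 = -1 — extraneous.

w = -1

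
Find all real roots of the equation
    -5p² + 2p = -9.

Rearrange to standard form: -5p² + 2p + 9 = 0.
Discriminant: (2)² − 4·(-5)·9 = 184.
Quadratic formula: p = (-2 ± √184) / (-10).
So p = 1/5 - √(46)/5 ≈ -1.1565 or p = 1/5 + √(46)/5 ≈ 1.5565.

p = -1.1565 or p = 1.5565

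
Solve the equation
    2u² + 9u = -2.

Rearrange to standard form: 2u² + 9u + 2 = 0.
Discriminant: (9)² − 4·2·2 = 65.
Quadratic formula: u = (-9 ± √65) / 4.
So u = -9/4 + √(65)/4 ≈ -0.2344 or u = -9/4 - √(65)/4 ≈ -4.2656.

u = -4.2656 or u = -0.2344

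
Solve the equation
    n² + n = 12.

n = -4 or n = 3

Bring every term to one side: n² + n - 12 = 0.
Factor: (n + 4)(n - 3) = 0.
So n = -4 or n = 3.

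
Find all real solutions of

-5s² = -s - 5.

s = -0.905 or s = 1.105

Rearrange to standard form: -5s² + s + 5 = 0.
Discriminant: (1)² − 4·(-5)·5 = 101.
Quadratic formula: s = (-1 ± √101) / (-10).
So s = 1/10 - √(101)/10 ≈ -0.905 or s = 1/10 + √(101)/10 ≈ 1.105.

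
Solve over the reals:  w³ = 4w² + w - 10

w = -1.4495 or w = 2 or w = 3.4495

Rearrange: w³ - 4w² - w + 10 = 0.
Possible rational roots are divisors of 10. Testing w = 2 gives 0, so (w - 2) is a factor.
Divide: w³ - 4w² - w + 10 = (w - 2)(w² - 2w - 5).
Apply the quadratic formula to w² - 2w - 5 = 0: w = (2 ± √24)/2, i.e. w ≈ 3.4495 or w ≈ -1.4495.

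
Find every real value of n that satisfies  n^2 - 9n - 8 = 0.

Discriminant: (-9)^2 - 4*1*(-8) = 113.
Quadratic formula: n = (9 +/- sqrt(113)) / 2.
So n = 9/2 + sqrt(113)/2 ~= 9.8151 or n = 9/2 - sqrt(113)/2 ~= -0.8151.

n = -0.8151 or n = 9.8151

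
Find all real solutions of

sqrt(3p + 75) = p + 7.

Square both sides: 3p + 75 = (p + 7)^2.
Expand and rearrange: p^2 + 11p - 26 = 0.
Solving gives p = 2 or p = -13.
Check each candidate in the original equation:
  p = 2: sqrt(81) = 9, while p + 7 = 9 — valid.
  p = -13: sqrt(36) = 6, while p + 7 = -6 — extraneous.

p = 2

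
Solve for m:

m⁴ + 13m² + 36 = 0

Let u = m². The equation becomes u² + 13u + 36 = 0.
Factor: (u + 9)(u + 4) = 0, so u = -9 or u = -4.
m² = -9 < 0 has no real solution.
m² = -4 < 0 has no real solution.

No real solutions.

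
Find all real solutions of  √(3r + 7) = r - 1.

Square both sides: 3r + 7 = (r - 1)².
Expand and rearrange: r² - 5r - 6 = 0.
Solving gives r = 6 or r = -1.
Check each candidate in the original equation:
  r = 6: √(25) = 5, while r - 1 = 5 — valid.
  r = -1: √(4) = 2, while r - 1 = -2 — extraneous.

r = 6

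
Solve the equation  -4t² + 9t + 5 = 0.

t = -0.4611 or t = 2.7111

Discriminant: (9)² − 4·(-4)·5 = 161.
Quadratic formula: t = (-9 ± √161) / (-8).
So t = 9/8 - √(161)/8 ≈ -0.4611 or t = 9/8 + √(161)/8 ≈ 2.7111.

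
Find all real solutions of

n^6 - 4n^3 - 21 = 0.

Let u = n^3. The equation becomes u^2 - 4u - 21 = 0.
Factor: (u + 3)(u - 7) = 0, so u = -3 or u = 7.
n^3 = -3 gives n = -(3)^(1/3) ~= -1.4422.
n^3 = 7 gives n = (7)^(1/3) ~= 1.9129.

n = -1.4422 or n = 1.9129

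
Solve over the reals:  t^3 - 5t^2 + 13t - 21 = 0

Possible rational roots are divisors of -21. Testing t = 3 gives 0, so (t - 3) is a factor.
Divide: t^3 - 5t^2 + 13t - 21 = (t - 3)(t^2 - 2t + 7).
The quadratic t^2 - 2t + 7 has discriminant -24 < 0, so no further real roots.

t = 3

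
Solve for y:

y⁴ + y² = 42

y = -2.4495 or y = 2.4495

Let u = y². The equation becomes u² + u - 42 = 0.
Factor: (u + 7)(u - 6) = 0, so u = -7 or u = 6.
y² = -7 < 0 has no real solution.
y² = 6 gives y = ±√(6) ≈ ±2.4495.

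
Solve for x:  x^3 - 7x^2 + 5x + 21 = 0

Possible rational roots are divisors of 21. Testing x = 3 gives 0, so (x - 3) is a factor.
Divide: x^3 - 7x^2 + 5x + 21 = (x - 3)(x^2 - 4x - 7).
Apply the quadratic formula to x^2 - 4x - 7 = 0: x = (4 +/- sqrt(44))/2, i.e. x ~= 5.3166 or x ~= -1.3166.

x = -1.3166 or x = 3 or x = 5.3166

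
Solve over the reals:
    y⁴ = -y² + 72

y = -2.8284 or y = 2.8284

Let u = y². The equation becomes u² + u - 72 = 0.
Factor: (u - 8)(u + 9) = 0, so u = 8 or u = -9.
y² = 8 gives y = ±2·√(2) ≈ ±2.8284.
y² = -9 < 0 has no real solution.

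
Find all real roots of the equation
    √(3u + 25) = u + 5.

u = 0

Square both sides: 3u + 25 = (u + 5)².
Expand and rearrange: u² + 7u = 0.
Solving gives u = 0 or u = -7.
Check each candidate in the original equation:
  u = 0: √(25) = 5, while u + 5 = 5 — valid.
  u = -7: √(4) = 2, while u + 5 = -2 — extraneous.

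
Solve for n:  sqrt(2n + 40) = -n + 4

n = -2

Square both sides: 2n + 40 = (-n + 4)^2.
Expand and rearrange: n^2 - 10n - 24 = 0.
Solving gives n = 12 or n = -2.
Check each candidate in the original equation:
  n = 12: sqrt(64) = 8, while -n + 4 = -8 — extraneous.
  n = -2: sqrt(36) = 6, while -n + 4 = 6 — valid.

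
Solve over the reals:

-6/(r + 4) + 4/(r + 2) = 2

r = -6 or r = -1

Multiply both sides by (r + 4)(r + 2):
-6(r + 2) + 4(r + 4) = 2(r + 4)(r + 2).
Expand and collect terms: 2r² + 14r + 12 = 0.
Factor or apply the quadratic formula: r = -1 or r = -6.
Neither value makes a denominator zero (r ≠ -4, r ≠ -2), so both are valid.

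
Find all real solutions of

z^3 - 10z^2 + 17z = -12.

Rearrange: z^3 - 10z^2 + 17z + 12 = 0.
Possible rational roots are divisors of 12. Testing z = 3 gives 0, so (z - 3) is a factor.
Divide: z^3 - 10z^2 + 17z + 12 = (z - 3)(z^2 - 7z - 4).
Apply the quadratic formula to z^2 - 7z - 4 = 0: z = (7 +/- sqrt(65))/2, i.e. z ~= 7.5311 or z ~= -0.5311.

z = -0.5311 or z = 3 or z = 7.5311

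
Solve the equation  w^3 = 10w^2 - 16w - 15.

w = -0.6533 or w = 3 or w = 7.6533

Rearrange: w^3 - 10w^2 + 16w + 15 = 0.
Possible rational roots are divisors of 15. Testing w = 3 gives 0, so (w - 3) is a factor.
Divide: w^3 - 10w^2 + 16w + 15 = (w - 3)(w^2 - 7w - 5).
Apply the quadratic formula to w^2 - 7w - 5 = 0: w = (7 +/- sqrt(69))/2, i.e. w ~= 7.6533 or w ~= -0.6533.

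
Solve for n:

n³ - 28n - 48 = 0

n = -4 or n = -2 or n = 6

Possible rational roots are divisors of -48. Testing n = -4 gives 0, so (n + 4) is a factor.
Divide: n³ - 28n - 48 = (n + 4)(n² - 4n - 12).
Factor the quadratic: n = 6 or n = -2.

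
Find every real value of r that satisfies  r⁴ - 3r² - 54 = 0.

Let u = r². The equation becomes u² - 3u - 54 = 0.
Factor: (u - 9)(u + 6) = 0, so u = 9 or u = -6.
r² = 9 gives r = ±3.
r² = -6 < 0 has no real solution.

r = -3 or r = 3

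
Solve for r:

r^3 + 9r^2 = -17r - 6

Rearrange: r^3 + 9r^2 + 17r + 6 = 0.
Possible rational roots are divisors of 6. Testing r = -2 gives 0, so (r + 2) is a factor.
Divide: r^3 + 9r^2 + 17r + 6 = (r + 2)(r^2 + 7r + 3).
Apply the quadratic formula to r^2 + 7r + 3 = 0: r = (-7 +/- sqrt(37))/2, i.e. r ~= -0.4586 or r ~= -6.5414.

r = -6.5414 or r = -2 or r = -0.4586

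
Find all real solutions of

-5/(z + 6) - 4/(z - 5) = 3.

Multiply both sides by (z + 6)(z - 5):
-5(z - 5) - 4(z + 6) = 3(z + 6)(z - 5).
Expand and collect terms: 3z² + 12z - 91 = 0.
By the quadratic formula, z = (-12 ± √1236) / 6, so z ≈ 3.8595 or z ≈ -7.8595.
Neither value makes a denominator zero (z ≠ -6, z ≠ 5), so both are valid.

z = -7.8595 or z = 3.8595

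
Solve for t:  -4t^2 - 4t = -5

Rearrange to standard form: -4t^2 - 4t + 5 = 0.
Discriminant: (-4)^2 - 4*(-4)*5 = 96.
Quadratic formula: t = (4 +/- sqrt(96)) / (-8).
So t = -sqrt(6)/2 - 1/2 ~= -1.7247 or t = -1/2 + sqrt(6)/2 ~= 0.7247.

t = -1.7247 or t = 0.7247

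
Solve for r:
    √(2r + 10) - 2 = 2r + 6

r = -3

Isolate the radical: √(2r + 10) = 2r + 8.
Square both sides: 2r + 10 = (2r + 8)².
Expand and rearrange: 4r² + 30r + 54 = 0.
Solving gives r = -3 or r = -4.5.
Check each candidate in the original equation:
  r = -3: √(4) = 2, while 2r + 8 = 2 — valid.
  r = -4.5: √(1) = 1, while 2r + 8 = -1 — extraneous.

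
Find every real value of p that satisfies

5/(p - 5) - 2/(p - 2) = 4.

Multiply both sides by (p - 5)(p - 2):
5(p - 2) - 2(p - 5) = 4(p - 5)(p - 2).
Expand and collect terms: 4p^2 - 31p + 40 = 0.
By the quadratic formula, p = (31 +/- sqrt(321)) / 8, so p ~= 6.1146 or p ~= 1.6354.
Neither value makes a denominator zero (p != 5, p != 2), so both are valid.

p = 1.6354 or p = 6.1146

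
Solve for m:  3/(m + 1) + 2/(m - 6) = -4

Multiply both sides by (m + 1)(m - 6):
3(m - 6) + 2(m + 1) = -4(m + 1)(m - 6).
Expand and collect terms: -4m² + 15m + 40 = 0.
By the quadratic formula, m = (-15 ± √865) / -8, so m ≈ -1.8014 or m ≈ 5.5514.
Neither value makes a denominator zero (m ≠ -1, m ≠ 6), so both are valid.

m = -1.8014 or m = 5.5514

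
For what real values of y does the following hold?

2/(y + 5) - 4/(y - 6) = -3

y = -5.5979 or y = 7.2646

Multiply both sides by (y + 5)(y - 6):
2(y - 6) - 4(y + 5) = -3(y + 5)(y - 6).
Expand and collect terms: -3y² + 5y + 122 = 0.
By the quadratic formula, y = (-5 ± √1489) / -6, so y ≈ -5.5979 or y ≈ 7.2646.
Neither value makes a denominator zero (y ≠ -5, y ≠ 6), so both are valid.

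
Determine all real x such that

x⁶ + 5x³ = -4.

Let u = x³. The equation becomes u² + 5u + 4 = 0.
Factor: (u + 1)(u + 4) = 0, so u = -1 or u = -4.
x³ = -1 gives x = -1.
x³ = -4 gives x = -∛(4) ≈ -1.5874.

x = -1.5874 or x = -1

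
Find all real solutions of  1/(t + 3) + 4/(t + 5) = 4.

t = -4.1754 or t = -2.5746

Multiply both sides by (t + 3)(t + 5):
(t + 5) + 4(t + 3) = 4(t + 3)(t + 5).
Expand and collect terms: 4t² + 27t + 43 = 0.
By the quadratic formula, t = (-27 ± √41) / 8, so t ≈ -2.5746 or t ≈ -4.1754.
Neither value makes a denominator zero (t ≠ -3, t ≠ -5), so both are valid.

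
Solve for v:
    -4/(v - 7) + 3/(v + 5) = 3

v = -3.86 or v = 5.5267

Multiply both sides by (v - 7)(v + 5):
-4(v + 5) + 3(v - 7) = 3(v - 7)(v + 5).
Expand and collect terms: 3v² - 5v - 64 = 0.
By the quadratic formula, v = (5 ± √793) / 6, so v ≈ 5.5267 or v ≈ -3.86.
Neither value makes a denominator zero (v ≠ 7, v ≠ -5), so both are valid.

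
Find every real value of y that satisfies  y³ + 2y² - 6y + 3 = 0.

Possible rational roots are divisors of 3. Testing y = 1 gives 0, so (y - 1) is a factor.
Divide: y³ + 2y² - 6y + 3 = (y - 1)(y² + 3y - 3).
Apply the quadratic formula to y² + 3y - 3 = 0: y = (-3 ± √21)/2, i.e. y ≈ 0.7913 or y ≈ -3.7913.

y = -3.7913 or y = 0.7913 or y = 1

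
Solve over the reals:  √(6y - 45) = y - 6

Square both sides: 6y - 45 = (y - 6)².
Expand and rearrange: y² - 18y + 81 = 0.
This gives the repeated root y = 9.
Check in the original equation:
  y = 9: √(9) = 3, while y - 6 = 3 — valid.

y = 9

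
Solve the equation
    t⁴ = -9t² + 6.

t = -0.7896 or t = 0.7896

Let u = t². The equation becomes u² + 9u - 6 = 0.
By the quadratic formula, u = -9/2 + √(105)/2 or u = -√(105)/2 - 9/2.
t² = -9/2 + √(105)/2 gives t = ±√(-9/2 + √(105)/2) ≈ ±0.7896.
t² = -√(105)/2 - 9/2 < 0 has no real solution.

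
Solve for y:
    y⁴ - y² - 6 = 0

Let u = y². The equation becomes u² - u - 6 = 0.
Factor: (u + 2)(u - 3) = 0, so u = -2 or u = 3.
y² = -2 < 0 has no real solution.
y² = 3 gives y = ±√(3) ≈ ±1.7321.

y = -1.7321 or y = 1.7321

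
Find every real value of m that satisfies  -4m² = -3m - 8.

Rearrange to standard form: -4m² + 3m + 8 = 0.
Discriminant: (3)² − 4·(-4)·8 = 137.
Quadratic formula: m = (-3 ± √137) / (-8).
So m = 3/8 - √(137)/8 ≈ -1.0881 or m = 3/8 + √(137)/8 ≈ 1.8381.

m = -1.0881 or m = 1.8381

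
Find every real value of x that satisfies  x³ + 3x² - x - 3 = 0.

Possible rational roots are divisors of -3. Testing x = -3 gives 0, so (x + 3) is a factor.
Divide: x³ + 3x² - x - 3 = (x + 3)(x² - 1).
Factor the quadratic: x = 1 or x = -1.

x = -3 or x = -1 or x = 1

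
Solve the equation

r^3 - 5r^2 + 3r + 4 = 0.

r = -0.618 or r = 1.618 or r = 4

Possible rational roots are divisors of 4. Testing r = 4 gives 0, so (r - 4) is a factor.
Divide: r^3 - 5r^2 + 3r + 4 = (r - 4)(r^2 - r - 1).
Apply the quadratic formula to r^2 - r - 1 = 0: r = (1 +/- sqrt(5))/2, i.e. r ~= 1.618 or r ~= -0.618.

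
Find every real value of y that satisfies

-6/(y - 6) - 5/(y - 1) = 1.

Multiply both sides by (y - 6)(y - 1):
-6(y - 1) - 5(y - 6) = (y - 6)(y - 1).
Expand and collect terms: y² + 4y - 30 = 0.
By the quadratic formula, y = (-4 ± √136) / 2, so y ≈ 3.831 or y ≈ -7.831.
Neither value makes a denominator zero (y ≠ 6, y ≠ 1), so both are valid.

y = -7.831 or y = 3.831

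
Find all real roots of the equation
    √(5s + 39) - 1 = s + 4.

Isolate the radical: √(5s + 39) = s + 5.
Square both sides: 5s + 39 = (s + 5)².
Expand and rearrange: s² + 5s - 14 = 0.
Solving gives s = 2 or s = -7.
Check each candidate in the original equation:
  s = 2: √(49) = 7, while s + 5 = 7 — valid.
  s = -7: √(4) = 2, while s + 5 = -2 — extraneous.

s = 2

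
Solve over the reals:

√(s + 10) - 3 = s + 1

Isolate the radical: √(s + 10) = s + 4.
Square both sides: s + 10 = (s + 4)².
Expand and rearrange: s² + 7s + 6 = 0.
Solving gives s = -1 or s = -6.
Check each candidate in the original equation:
  s = -1: √(9) = 3, while s + 4 = 3 — valid.
  s = -6: √(4) = 2, while s + 4 = -2 — extraneous.

s = -1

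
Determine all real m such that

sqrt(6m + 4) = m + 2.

m = 0 or m = 2

Square both sides: 6m + 4 = (m + 2)^2.
Expand and rearrange: m^2 - 2m = 0.
Solving gives m = 2 or m = 0.
Check each candidate in the original equation:
  m = 2: sqrt(16) = 4, while m + 2 = 4 — valid.
  m = 0: sqrt(4) = 2, while m + 2 = 2 — valid.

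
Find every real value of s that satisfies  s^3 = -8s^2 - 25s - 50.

s = -5

Rearrange: s^3 + 8s^2 + 25s + 50 = 0.
Possible rational roots are divisors of 50. Testing s = -5 gives 0, so (s + 5) is a factor.
Divide: s^3 + 8s^2 + 25s + 50 = (s + 5)(s^2 + 3s + 10).
The quadratic s^2 + 3s + 10 has discriminant -31 < 0, so no further real roots.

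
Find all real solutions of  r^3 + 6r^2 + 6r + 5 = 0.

Possible rational roots are divisors of 5. Testing r = -5 gives 0, so (r + 5) is a factor.
Divide: r^3 + 6r^2 + 6r + 5 = (r + 5)(r^2 + r + 1).
The quadratic r^2 + r + 1 has discriminant -3 < 0, so no further real roots.

r = -5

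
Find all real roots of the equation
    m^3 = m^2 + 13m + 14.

m = -2 or m = -1.5414 or m = 4.5414

Rearrange: m^3 - m^2 - 13m - 14 = 0.
Possible rational roots are divisors of -14. Testing m = -2 gives 0, so (m + 2) is a factor.
Divide: m^3 - m^2 - 13m - 14 = (m + 2)(m^2 - 3m - 7).
Apply the quadratic formula to m^2 - 3m - 7 = 0: m = (3 +/- sqrt(37))/2, i.e. m ~= 4.5414 or m ~= -1.5414.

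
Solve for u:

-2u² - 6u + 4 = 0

u = -3.5616 or u = 0.5616

Discriminant: (-6)² − 4·(-2)·4 = 68.
Quadratic formula: u = (6 ± √68) / (-4).
So u = -√(17)/2 - 3/2 ≈ -3.5616 or u = -3/2 + √(17)/2 ≈ 0.5616.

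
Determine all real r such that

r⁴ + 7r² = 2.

Let u = r². The equation becomes u² + 7u - 2 = 0.
By the quadratic formula, u = -7/2 + √(57)/2 or u = -√(57)/2 - 7/2.
r² = -7/2 + √(57)/2 gives r = ±√(-7/2 + √(57)/2) ≈ ±0.5243.
r² = -√(57)/2 - 7/2 < 0 has no real solution.

r = -0.5243 or r = 0.5243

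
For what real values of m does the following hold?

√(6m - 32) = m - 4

Square both sides: 6m - 32 = (m - 4)².
Expand and rearrange: m² - 14m + 48 = 0.
Solving gives m = 8 or m = 6.
Check each candidate in the original equation:
  m = 8: √(16) = 4, while m - 4 = 4 — valid.
  m = 6: √(4) = 2, while m - 4 = 2 — valid.

m = 6 or m = 8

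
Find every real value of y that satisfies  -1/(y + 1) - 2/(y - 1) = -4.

Multiply both sides by (y + 1)(y - 1):
-(y - 1) - 2(y + 1) = -4(y + 1)(y - 1).
Expand and collect terms: -4y² + 3y + 5 = 0.
By the quadratic formula, y = (-3 ± √89) / -8, so y ≈ -0.8042 or y ≈ 1.5542.
Neither value makes a denominator zero (y ≠ -1, y ≠ 1), so both are valid.

y = -0.8042 or y = 1.5542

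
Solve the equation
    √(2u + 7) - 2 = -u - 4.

Isolate the radical: √(2u + 7) = -u - 2.
Square both sides: 2u + 7 = (-u - 2)².
Expand and rearrange: u² + 2u - 3 = 0.
Solving gives u = 1 or u = -3.
Check each candidate in the original equation:
  u = 1: √(9) = 3, while -u - 2 = -3 — extraneous.
  u = -3: √(1) = 1, while -u - 2 = 1 — valid.

u = -3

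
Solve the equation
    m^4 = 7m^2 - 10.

m = -2.2361 or m = -1.4142 or m = 1.4142 or m = 2.2361

Let u = m^2. The equation becomes u^2 - 7u + 10 = 0.
Factor: (u - 2)(u - 5) = 0, so u = 2 or u = 5.
m^2 = 2 gives m = +/-sqrt(2) ~= +/-1.4142.
m^2 = 5 gives m = +/-sqrt(5) ~= +/-2.2361.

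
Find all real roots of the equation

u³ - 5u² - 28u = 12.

u = -3 or u = -0.4721 or u = 8.4721

Rearrange: u³ - 5u² - 28u - 12 = 0.
Possible rational roots are divisors of -12. Testing u = -3 gives 0, so (u + 3) is a factor.
Divide: u³ - 5u² - 28u - 12 = (u + 3)(u² - 8u - 4).
Apply the quadratic formula to u² - 8u - 4 = 0: u = (8 ± √80)/2, i.e. u ≈ 8.4721 or u ≈ -0.4721.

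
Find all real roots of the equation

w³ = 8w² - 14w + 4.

Rearrange: w³ - 8w² + 14w - 4 = 0.
Possible rational roots are divisors of -4. Testing w = 2 gives 0, so (w - 2) is a factor.
Divide: w³ - 8w² + 14w - 4 = (w - 2)(w² - 6w + 2).
Apply the quadratic formula to w² - 6w + 2 = 0: w = (6 ± √28)/2, i.e. w ≈ 5.6458 or w ≈ 0.3542.

w = 0.3542 or w = 2 or w = 5.6458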